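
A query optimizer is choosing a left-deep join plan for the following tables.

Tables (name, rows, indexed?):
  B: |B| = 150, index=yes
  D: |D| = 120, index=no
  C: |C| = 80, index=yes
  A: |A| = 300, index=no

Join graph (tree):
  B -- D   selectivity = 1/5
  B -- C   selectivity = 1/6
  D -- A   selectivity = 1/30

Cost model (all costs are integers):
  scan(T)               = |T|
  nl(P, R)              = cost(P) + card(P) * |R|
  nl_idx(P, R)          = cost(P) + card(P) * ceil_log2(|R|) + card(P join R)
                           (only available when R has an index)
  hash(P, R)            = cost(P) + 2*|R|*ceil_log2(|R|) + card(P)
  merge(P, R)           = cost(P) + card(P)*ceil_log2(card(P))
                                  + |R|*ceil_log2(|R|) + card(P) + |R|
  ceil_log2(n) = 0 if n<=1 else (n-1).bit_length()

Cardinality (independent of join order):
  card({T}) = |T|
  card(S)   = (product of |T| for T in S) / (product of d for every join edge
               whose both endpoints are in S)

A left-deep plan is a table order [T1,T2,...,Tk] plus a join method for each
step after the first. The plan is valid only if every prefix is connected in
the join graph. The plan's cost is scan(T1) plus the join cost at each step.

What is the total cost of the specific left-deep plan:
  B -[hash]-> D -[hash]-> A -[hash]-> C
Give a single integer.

step 1: scan B: cost=150, card=150
step 2: join D via hash
    card(P join D) = 150*120/(5) = 3600
    cost = 150 + 2*120*7 + 150 = 1980
step 3: join A via hash
    card(P join A) = 3600*300/(30) = 36000
    cost = 1980 + 2*300*9 + 3600 = 10980
step 4: join C via hash
    card(P join C) = 36000*80/(6) = 480000
    cost = 10980 + 2*80*7 + 36000 = 48100

48100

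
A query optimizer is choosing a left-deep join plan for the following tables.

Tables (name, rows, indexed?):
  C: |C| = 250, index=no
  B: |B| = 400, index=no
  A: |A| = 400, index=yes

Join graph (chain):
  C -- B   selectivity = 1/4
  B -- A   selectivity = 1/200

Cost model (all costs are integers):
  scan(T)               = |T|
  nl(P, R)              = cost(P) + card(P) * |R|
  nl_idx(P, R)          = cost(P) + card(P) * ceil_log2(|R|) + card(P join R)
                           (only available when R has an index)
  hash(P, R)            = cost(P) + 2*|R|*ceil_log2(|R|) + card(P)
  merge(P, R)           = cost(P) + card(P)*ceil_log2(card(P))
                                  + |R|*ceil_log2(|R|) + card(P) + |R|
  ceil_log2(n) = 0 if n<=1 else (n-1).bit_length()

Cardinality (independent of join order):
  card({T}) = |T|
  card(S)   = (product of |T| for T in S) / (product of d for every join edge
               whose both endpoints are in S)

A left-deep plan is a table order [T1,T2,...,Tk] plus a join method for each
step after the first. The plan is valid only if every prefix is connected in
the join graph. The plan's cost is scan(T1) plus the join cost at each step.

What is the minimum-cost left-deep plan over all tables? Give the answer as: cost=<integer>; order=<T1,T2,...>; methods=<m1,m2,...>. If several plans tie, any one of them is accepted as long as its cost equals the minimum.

Selinger DP (subsets sized 1..n):
  {C}: scan cost=250, card=250
  {B}: scan cost=400, card=400
  {A}: scan cost=400, card=400
  {BC}: card=25000; try (C,hash)→4800, (B,merge)→6500, (C,merge)→6650, (B,hash)→7700, (B,nl)→100250, (C,nl)→100400; best=4800 via (C,hash)
  {AB}: card=800; try (A,nl_idx)→4800, (B,hash)→8000, (A,hash)→8000, (B,merge)→8400, (A,merge)→8400, (B,nl)→160400 …(+1); best=4800 via (A,nl_idx)
  {ABC}: card=50000; try (C,hash)→9600, (C,merge)→15850, (A,hash)→37000, (C,nl)→204800, (A,nl_idx)→279800, (A,merge)→408800 …(+1); best=9600 via (C,hash)

cost=9600; order=B,A,C; methods=nl_idx,hash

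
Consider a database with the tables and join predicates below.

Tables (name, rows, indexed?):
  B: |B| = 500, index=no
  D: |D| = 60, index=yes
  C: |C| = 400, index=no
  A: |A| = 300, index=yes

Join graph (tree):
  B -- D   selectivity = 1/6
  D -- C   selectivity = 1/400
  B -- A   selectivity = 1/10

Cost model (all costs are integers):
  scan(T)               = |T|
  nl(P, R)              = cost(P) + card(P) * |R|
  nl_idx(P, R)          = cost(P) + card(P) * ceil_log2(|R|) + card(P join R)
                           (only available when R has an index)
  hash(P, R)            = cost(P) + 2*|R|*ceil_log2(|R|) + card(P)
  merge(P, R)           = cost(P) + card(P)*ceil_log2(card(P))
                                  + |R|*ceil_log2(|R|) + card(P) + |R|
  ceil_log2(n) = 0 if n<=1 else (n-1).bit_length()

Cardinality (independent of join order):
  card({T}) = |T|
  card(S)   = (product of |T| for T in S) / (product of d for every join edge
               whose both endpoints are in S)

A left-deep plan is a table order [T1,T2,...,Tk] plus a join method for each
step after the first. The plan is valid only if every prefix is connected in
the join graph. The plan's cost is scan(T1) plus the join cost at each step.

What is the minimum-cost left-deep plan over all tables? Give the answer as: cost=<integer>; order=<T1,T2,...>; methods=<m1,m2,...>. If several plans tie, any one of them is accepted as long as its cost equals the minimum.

cost=17340; order=C,D,B,A; methods=hash,merge,hash

Selinger DP (subsets sized 1..n):
  {B}: scan cost=500, card=500
  {D}: scan cost=60, card=60
  {C}: scan cost=400, card=400
  {A}: scan cost=300, card=300
  {BD}: card=5000; try (D,hash)→1720, (B,merge)→5480, (D,merge)→5920, (D,nl_idx)→8500, (B,hash)→9120, (B,nl)→30060 …(+1); best=1720 via (D,hash)
  {AB}: card=15000; try (A,hash)→6400, (B,merge)→8300, (A,merge)→8500, (B,hash)→9600, (A,nl_idx)→20000, (B,nl)→150300 …(+1); best=6400 via (A,hash)
  {CD}: card=60; try (D,hash)→1520, (D,nl_idx)→2860, (C,merge)→4480, (D,merge)→4820, (C,hash)→7320, (C,nl)→24060 …(+1); best=1520 via (D,hash)
  {BCD}: card=5000; try (B,merge)→6940, (B,hash)→10580, (C,hash)→13920, (B,nl)→31520, (C,merge)→75720, (C,nl)→2001720; best=6940 via (B,merge)
  {ABD}: card=150000; try (A,hash)→12120, (D,hash)→22120, (A,merge)→74720, (A,nl_idx)→196720, (D,merge)→231820, (D,nl_idx)→246400 …(+2); best=12120 via (A,hash)
  {ABCD}: card=150000; try (A,hash)→17340, (A,merge)→79940, (C,hash)→169320, (A,nl_idx)→201940, (A,nl)→1506940, (C,merge)→2866120 …(+1); best=17340 via (A,hash)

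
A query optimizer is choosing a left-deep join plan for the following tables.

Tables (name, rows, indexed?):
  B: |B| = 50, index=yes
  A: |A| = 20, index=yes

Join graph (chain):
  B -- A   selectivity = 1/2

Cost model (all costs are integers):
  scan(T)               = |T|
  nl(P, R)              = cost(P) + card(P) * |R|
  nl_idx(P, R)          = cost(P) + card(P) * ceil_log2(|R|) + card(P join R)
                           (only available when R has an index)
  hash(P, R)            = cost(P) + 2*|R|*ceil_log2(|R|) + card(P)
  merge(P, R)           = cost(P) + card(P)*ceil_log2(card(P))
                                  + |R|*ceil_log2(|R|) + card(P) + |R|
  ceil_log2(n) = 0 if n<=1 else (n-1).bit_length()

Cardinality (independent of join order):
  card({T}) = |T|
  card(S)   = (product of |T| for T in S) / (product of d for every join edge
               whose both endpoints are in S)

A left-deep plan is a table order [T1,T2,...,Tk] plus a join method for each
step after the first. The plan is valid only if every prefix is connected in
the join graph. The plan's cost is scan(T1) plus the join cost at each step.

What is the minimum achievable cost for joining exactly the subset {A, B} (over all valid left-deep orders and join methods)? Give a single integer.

Selinger DP over subsets of {A,B}:
  {B}: scan cost=50, card=50
  {A}: scan cost=20, card=20
  {AB}: card=500; try (A,hash)→300, (B,merge)→490, (A,merge)→520, (B,hash)→640, (B,nl_idx)→640, (A,nl_idx)→800 …(+2); best=300 via (A,hash)

300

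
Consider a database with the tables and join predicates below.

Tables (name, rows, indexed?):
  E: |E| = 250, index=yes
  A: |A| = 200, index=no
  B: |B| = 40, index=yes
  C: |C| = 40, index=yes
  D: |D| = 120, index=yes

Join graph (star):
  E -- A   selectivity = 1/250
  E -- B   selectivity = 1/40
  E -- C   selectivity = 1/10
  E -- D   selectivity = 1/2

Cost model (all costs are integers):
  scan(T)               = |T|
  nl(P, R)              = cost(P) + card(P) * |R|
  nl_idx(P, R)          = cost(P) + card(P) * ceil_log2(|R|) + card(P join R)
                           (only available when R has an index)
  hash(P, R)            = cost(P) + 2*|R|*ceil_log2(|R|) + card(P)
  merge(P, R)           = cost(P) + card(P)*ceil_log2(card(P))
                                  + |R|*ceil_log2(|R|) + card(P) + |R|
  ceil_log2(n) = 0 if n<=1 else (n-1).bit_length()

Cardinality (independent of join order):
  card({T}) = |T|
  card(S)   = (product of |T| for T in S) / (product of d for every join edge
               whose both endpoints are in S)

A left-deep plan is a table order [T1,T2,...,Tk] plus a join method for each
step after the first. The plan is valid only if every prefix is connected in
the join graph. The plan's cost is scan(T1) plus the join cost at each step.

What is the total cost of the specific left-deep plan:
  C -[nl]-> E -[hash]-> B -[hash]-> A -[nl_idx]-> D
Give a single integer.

step 1: scan C: cost=40, card=40
step 2: join E via nl
    card(P join E) = 40*250/(10) = 1000
    cost = 40 + 40*250 = 10040
step 3: join B via hash
    card(P join B) = 1000*40/(40) = 1000
    cost = 10040 + 2*40*6 + 1000 = 11520
step 4: join A via hash
    card(P join A) = 1000*200/(250) = 800
    cost = 11520 + 2*200*8 + 1000 = 15720
step 5: join D via nl_idx
    card(P join D) = 800*120/(2) = 48000
    cost = 15720 + 800*7 + 48000 = 69320

69320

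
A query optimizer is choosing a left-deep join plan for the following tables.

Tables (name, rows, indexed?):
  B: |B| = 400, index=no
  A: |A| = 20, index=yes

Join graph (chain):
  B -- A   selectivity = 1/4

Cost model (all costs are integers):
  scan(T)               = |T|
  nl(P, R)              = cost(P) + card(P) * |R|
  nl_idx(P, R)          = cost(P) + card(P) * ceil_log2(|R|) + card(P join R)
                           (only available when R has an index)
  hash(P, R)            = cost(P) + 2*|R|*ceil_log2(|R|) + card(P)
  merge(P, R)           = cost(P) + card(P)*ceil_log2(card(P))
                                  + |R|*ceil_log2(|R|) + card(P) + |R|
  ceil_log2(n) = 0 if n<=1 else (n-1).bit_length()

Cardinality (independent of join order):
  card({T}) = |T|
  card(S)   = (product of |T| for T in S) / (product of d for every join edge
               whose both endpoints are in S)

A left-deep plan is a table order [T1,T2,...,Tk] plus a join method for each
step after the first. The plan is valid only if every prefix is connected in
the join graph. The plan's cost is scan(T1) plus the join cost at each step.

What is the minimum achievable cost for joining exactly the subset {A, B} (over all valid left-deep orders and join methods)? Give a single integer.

Selinger DP over subsets of {A,B}:
  {B}: scan cost=400, card=400
  {A}: scan cost=20, card=20
  {AB}: card=2000; try (A,hash)→1000, (B,merge)→4140, (A,nl_idx)→4400, (A,merge)→4520, (B,hash)→7240, (B,nl)→8020 …(+1); best=1000 via (A,hash)

1000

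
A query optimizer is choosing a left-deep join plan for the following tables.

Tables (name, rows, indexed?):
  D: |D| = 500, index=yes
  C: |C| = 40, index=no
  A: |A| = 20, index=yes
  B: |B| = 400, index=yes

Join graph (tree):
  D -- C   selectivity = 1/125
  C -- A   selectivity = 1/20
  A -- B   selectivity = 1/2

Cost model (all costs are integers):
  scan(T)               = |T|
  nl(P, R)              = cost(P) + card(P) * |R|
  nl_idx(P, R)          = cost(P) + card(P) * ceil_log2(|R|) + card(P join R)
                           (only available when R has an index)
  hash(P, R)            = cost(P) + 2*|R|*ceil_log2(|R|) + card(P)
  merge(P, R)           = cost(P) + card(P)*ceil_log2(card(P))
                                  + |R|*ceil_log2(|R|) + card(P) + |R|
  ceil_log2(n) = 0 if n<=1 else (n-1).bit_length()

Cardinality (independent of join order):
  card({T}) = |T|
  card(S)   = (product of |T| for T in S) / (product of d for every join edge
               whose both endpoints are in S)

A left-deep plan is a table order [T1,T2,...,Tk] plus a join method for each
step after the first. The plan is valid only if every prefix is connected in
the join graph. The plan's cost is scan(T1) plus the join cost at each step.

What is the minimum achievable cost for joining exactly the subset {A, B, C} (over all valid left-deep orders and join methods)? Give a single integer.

Selinger DP over subsets of {A,B,C}:
  {C}: scan cost=40, card=40
  {A}: scan cost=20, card=20
  {B}: scan cost=400, card=400
  {AC}: card=40; try (A,hash)→280, (A,nl_idx)→280, (C,merge)→420, (A,merge)→440, (C,hash)→520, (C,nl)→820 …(+1); best=280 via (A,hash)
  {AB}: card=4000; try (A,hash)→1000, (B,merge)→4140, (B,nl_idx)→4200, (A,merge)→4520, (A,nl_idx)→6400, (B,hash)→7240 …(+2); best=1000 via (A,hash)
  {ABC}: card=8000; try (B,merge)→4560, (C,hash)→5480, (B,hash)→7520, (B,nl_idx)→8640, (B,nl)→16280, (C,merge)→53280 …(+1); best=4560 via (B,merge)

4560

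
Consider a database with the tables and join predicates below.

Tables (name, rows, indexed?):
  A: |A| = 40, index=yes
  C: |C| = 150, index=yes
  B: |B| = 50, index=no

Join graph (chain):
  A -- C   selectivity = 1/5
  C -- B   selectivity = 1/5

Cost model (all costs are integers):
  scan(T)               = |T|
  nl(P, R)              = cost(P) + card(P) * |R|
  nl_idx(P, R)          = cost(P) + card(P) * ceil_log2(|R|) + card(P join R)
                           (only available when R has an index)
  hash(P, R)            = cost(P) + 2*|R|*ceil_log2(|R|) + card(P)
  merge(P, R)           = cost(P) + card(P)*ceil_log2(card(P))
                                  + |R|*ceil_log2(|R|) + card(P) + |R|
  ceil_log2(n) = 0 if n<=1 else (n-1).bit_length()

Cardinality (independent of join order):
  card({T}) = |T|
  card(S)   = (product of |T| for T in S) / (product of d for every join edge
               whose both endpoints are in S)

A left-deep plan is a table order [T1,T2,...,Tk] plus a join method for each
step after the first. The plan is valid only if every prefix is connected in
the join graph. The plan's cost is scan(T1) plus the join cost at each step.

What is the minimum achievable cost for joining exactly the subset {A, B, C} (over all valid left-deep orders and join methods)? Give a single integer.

Selinger DP over subsets of {A,B,C}:
  {A}: scan cost=40, card=40
  {C}: scan cost=150, card=150
  {B}: scan cost=50, card=50
  {AC}: card=1200; try (A,hash)→780, (C,nl_idx)→1560, (C,merge)→1670, (A,merge)→1780, (A,nl_idx)→2250, (C,hash)→2480 …(+2); best=780 via (A,hash)
  {BC}: card=1500; try (B,hash)→900, (C,merge)→1750, (B,merge)→1850, (C,nl_idx)→1950, (C,hash)→2500, (C,nl)→7550 …(+1); best=900 via (B,hash)
  {ABC}: card=12000; try (B,hash)→2580, (A,hash)→2880, (B,merge)→15530, (A,merge)→19180, (A,nl_idx)→21900, (B,nl)→60780 …(+1); best=2580 via (B,hash)

2580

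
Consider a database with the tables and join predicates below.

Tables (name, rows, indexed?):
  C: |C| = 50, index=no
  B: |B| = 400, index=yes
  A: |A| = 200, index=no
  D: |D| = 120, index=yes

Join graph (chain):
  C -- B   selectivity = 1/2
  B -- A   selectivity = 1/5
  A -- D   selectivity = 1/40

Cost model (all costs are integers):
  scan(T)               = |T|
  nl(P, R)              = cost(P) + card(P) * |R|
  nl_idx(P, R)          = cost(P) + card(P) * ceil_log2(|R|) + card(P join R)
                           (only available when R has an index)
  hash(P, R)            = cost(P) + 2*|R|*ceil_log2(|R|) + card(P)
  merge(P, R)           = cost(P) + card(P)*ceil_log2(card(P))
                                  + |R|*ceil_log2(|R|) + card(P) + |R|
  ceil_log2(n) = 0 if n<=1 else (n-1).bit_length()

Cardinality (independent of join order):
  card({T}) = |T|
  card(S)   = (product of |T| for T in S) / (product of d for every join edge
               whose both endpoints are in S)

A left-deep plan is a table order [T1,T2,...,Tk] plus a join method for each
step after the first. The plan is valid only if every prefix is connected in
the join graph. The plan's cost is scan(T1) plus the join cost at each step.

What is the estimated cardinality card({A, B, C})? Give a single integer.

400000

Tables in S: A(200), B(400), C(50)
Edges inside S: C-B(d=2), B-A(d=5)
numerator = 200 * 400 * 50 = 4000000
denominator = 2 * 5 = 10
card(S) = 4000000 / 10 = 400000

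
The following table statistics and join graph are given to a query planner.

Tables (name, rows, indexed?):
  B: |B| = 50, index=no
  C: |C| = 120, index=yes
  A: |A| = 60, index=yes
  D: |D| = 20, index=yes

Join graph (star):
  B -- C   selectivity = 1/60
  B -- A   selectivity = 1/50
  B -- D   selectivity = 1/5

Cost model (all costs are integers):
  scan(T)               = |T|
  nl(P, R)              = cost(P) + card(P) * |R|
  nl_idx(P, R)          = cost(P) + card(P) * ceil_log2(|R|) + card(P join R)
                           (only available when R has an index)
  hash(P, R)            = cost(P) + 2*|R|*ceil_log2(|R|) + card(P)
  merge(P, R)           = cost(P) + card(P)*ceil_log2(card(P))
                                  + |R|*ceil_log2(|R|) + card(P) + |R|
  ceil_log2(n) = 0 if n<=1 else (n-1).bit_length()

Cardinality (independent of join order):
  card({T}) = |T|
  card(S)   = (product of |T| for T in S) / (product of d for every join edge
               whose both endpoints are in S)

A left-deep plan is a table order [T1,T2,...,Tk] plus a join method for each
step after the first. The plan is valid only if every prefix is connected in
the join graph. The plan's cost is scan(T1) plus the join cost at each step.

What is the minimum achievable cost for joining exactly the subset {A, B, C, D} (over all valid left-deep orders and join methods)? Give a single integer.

Selinger DP over subsets of {A,B,C,D}:
  {B}: scan cost=50, card=50
  {C}: scan cost=120, card=120
  {A}: scan cost=60, card=60
  {D}: scan cost=20, card=20
  {BC}: card=100; try (C,nl_idx)→500, (B,hash)→840, (C,merge)→1360, (B,merge)→1430, (C,hash)→1780, (C,nl)→6050 …(+1); best=500 via (C,nl_idx)
  {AB}: card=60; try (A,nl_idx)→410, (B,hash)→720, (A,hash)→820, (A,merge)→820, (B,merge)→830, (A,nl)→3050 …(+1); best=410 via (A,nl_idx)
  {BD}: card=200; try (D,hash)→300, (B,merge)→490, (D,nl_idx)→500, (D,merge)→520, (B,hash)→640, (B,nl)→1020 …(+1); best=300 via (D,hash)
  {ABC}: card=120; try (C,nl_idx)→950, (A,nl_idx)→1220, (A,hash)→1320, (A,merge)→1720, (C,merge)→1790, (C,hash)→2150 …(+2); best=950 via (C,nl_idx)
  {BCD}: card=400; try (D,hash)→800, (D,nl_idx)→1400, (D,merge)→1420, (C,nl_idx)→2100, (C,hash)→2180, (D,nl)→2500 …(+2); best=800 via (D,hash)
  {ABD}: card=240; try (D,hash)→670, (D,merge)→950, (D,nl_idx)→950, (A,hash)→1220, (D,nl)→1610, (A,nl_idx)→1740 …(+2); best=670 via (D,hash)
  {ABCD}: card=480; try (D,hash)→1270, (A,hash)→1920, (D,merge)→2030, (D,nl_idx)→2030, (C,hash)→2590, (C,nl_idx)→2830 …(+6); best=1270 via (D,hash)

1270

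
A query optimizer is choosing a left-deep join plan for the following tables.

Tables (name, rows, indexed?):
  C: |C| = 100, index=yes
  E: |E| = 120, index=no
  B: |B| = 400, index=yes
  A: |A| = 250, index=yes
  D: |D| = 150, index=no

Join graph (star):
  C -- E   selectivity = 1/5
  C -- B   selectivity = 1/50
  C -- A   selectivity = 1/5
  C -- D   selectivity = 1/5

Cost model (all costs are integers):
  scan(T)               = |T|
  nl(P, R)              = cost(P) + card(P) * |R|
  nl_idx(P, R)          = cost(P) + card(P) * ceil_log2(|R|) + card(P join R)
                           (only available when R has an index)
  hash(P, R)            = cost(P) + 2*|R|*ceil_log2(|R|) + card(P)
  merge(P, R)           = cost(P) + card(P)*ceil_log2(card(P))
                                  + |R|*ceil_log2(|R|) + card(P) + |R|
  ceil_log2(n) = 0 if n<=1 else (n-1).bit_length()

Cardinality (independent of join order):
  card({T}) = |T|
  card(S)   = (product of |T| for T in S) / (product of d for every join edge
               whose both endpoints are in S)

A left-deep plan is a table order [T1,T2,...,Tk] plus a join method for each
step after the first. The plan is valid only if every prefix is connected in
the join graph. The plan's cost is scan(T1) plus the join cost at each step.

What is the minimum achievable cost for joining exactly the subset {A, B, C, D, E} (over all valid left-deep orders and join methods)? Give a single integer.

605880

Selinger DP over subsets of {A,B,C,D,E}:
  {C}: scan cost=100, card=100
  {E}: scan cost=120, card=120
  {B}: scan cost=400, card=400
  {A}: scan cost=250, card=250
  {D}: scan cost=150, card=150
  {CE}: card=2400; try (C,hash)→1640, (E,merge)→1860, (E,hash)→1880, (C,merge)→1880, (C,nl_idx)→3360, (E,nl)→12100 …(+1); best=1640 via (C,hash)
  {BC}: card=800; try (B,nl_idx)→1800, (C,hash)→2200, (C,nl_idx)→4000, (B,merge)→4900, (C,merge)→5200, (B,hash)→7400 …(+2); best=1800 via (B,nl_idx)
  {AC}: card=5000; try (C,hash)→1900, (A,merge)→3150, (C,merge)→3300, (A,hash)→4200, (A,nl_idx)→5900, (C,nl_idx)→7000 …(+2); best=1900 via (C,hash)
  {CD}: card=3000; try (C,hash)→1700, (D,merge)→2250, (C,merge)→2300, (D,hash)→2600, (C,nl_idx)→4200, (D,nl)→15100 …(+1); best=1700 via (C,hash)
  {BCE}: card=19200; try (E,hash)→4280, (B,hash)→11240, (E,merge)→11560, (B,merge)→36840, (B,nl_idx)→42440, (E,nl)→97800 …(+1); best=4280 via (E,hash)
  {ACE}: card=120000; try (A,hash)→8040, (E,hash)→8580, (A,merge)→35090, (E,merge)→72860, (A,nl_idx)→140840, (A,nl)→601640 …(+1); best=8040 via (A,hash)
  {CDE}: card=72000; try (E,hash)→6380, (D,hash)→6440, (D,merge)→34190, (E,merge)→41660, (D,nl)→361640, (E,nl)→361700; best=6380 via (E,hash)
  {ABC}: card=40000; try (A,hash)→6600, (A,merge)→12850, (B,hash)→14100, (A,nl_idx)→48200, (B,merge)→75900, (B,nl_idx)→86900 …(+2); best=6600 via (A,hash)
  {BCD}: card=24000; try (D,hash)→5000, (B,hash)→11900, (D,merge)→11950, (B,merge)→44700, (B,nl_idx)→52700, (D,nl)→121800 …(+1); best=5000 via (D,hash)
  {ACD}: card=150000; try (A,hash)→8700, (D,hash)→9300, (A,merge)→42950, (D,merge)→73250, (A,nl_idx)→175700, (A,nl)→751700 …(+1); best=8700 via (A,hash)
  {ABCE}: card=960000; try (A,hash)→27480, (E,hash)→48280, (B,hash)→135240, (A,merge)→313730, (E,merge)→687560, (A,nl_idx)→1117880 …(+5); best=27480 via (A,hash)
  {BCDE}: card=576000; try (D,hash)→25880, (E,hash)→30680, (B,hash)→85580, (D,merge)→312830, (E,merge)→389960, (B,nl_idx)→1230380 …(+4); best=25880 via (D,hash)
  {ACDE}: card=3600000; try (A,hash)→82380, (D,hash)→130440, (E,hash)→160380, (A,merge)→1304630, (D,merge)→2169390, (E,merge)→2859660 …(+4); best=82380 via (A,hash)
  {ABCD}: card=1200000; try (A,hash)→33000, (D,hash)→49000, (B,hash)→165900, (A,merge)→391250, (D,merge)→687950, (A,nl_idx)→1397000 …(+5); best=33000 via (A,hash)
  {ABCDE}: card=28800000; try (A,hash)→605880, (D,hash)→989880, (E,hash)→1234680, (B,hash)→3689580, (A,merge)→12124130, (D,merge)→20188830 …(+8); best=605880 via (A,hash)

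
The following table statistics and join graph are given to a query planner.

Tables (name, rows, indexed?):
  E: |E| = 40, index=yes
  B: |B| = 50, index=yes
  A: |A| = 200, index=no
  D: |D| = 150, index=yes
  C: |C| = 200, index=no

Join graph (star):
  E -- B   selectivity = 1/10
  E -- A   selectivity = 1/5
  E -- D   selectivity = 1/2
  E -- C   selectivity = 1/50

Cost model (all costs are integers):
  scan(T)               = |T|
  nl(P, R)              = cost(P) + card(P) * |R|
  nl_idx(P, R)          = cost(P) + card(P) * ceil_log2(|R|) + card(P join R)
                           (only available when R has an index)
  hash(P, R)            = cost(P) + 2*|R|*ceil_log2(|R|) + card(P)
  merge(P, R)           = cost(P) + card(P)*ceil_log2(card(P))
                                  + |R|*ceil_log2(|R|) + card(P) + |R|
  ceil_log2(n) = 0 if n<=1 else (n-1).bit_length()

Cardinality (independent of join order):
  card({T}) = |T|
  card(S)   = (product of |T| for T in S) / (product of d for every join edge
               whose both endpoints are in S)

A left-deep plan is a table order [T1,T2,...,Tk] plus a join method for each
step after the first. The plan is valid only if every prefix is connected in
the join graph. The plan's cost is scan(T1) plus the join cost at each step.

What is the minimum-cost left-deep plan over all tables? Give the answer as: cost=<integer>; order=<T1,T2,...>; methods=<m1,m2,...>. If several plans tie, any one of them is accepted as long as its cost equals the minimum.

Selinger DP (subsets sized 1..n):
  {E}: scan cost=40, card=40
  {B}: scan cost=50, card=50
  {A}: scan cost=200, card=200
  {D}: scan cost=150, card=150
  {C}: scan cost=200, card=200
  {BE}: card=200; try (B,nl_idx)→480, (E,nl_idx)→550, (E,hash)→580, (B,merge)→670, (E,merge)→680, (B,hash)→680 …(+2); best=480 via (B,nl_idx)
  {AE}: card=1600; try (E,hash)→880, (A,merge)→2120, (E,merge)→2280, (E,nl_idx)→3000, (A,hash)→3280, (A,nl)→8040 …(+1); best=880 via (E,hash)
  {DE}: card=3000; try (E,hash)→780, (D,merge)→1670, (E,merge)→1780, (D,hash)→2480, (D,nl_idx)→3360, (E,nl_idx)→4050 …(+2); best=780 via (E,hash)
  {CE}: card=160; try (E,hash)→880, (E,nl_idx)→1560, (C,merge)→2120, (E,merge)→2280, (C,hash)→3280, (C,nl)→8040 …(+1); best=880 via (E,hash)
  {ABE}: card=8000; try (B,hash)→3080, (A,hash)→3880, (A,merge)→4080, (B,nl_idx)→18480, (B,merge)→20430, (A,nl)→40480 …(+1); best=3080 via (B,hash)
  {BDE}: card=15000; try (D,hash)→3080, (D,merge)→3630, (B,hash)→4380, (D,nl_idx)→17080, (D,nl)→30480, (B,nl_idx)→33780 …(+2); best=3080 via (D,hash)
  {BCE}: card=800; try (B,hash)→1640, (B,nl_idx)→2640, (B,merge)→2670, (C,hash)→3880, (C,merge)→4080, (B,nl)→8880 …(+1); best=1640 via (B,hash)
  {ADE}: card=120000; try (D,hash)→4880, (A,hash)→6980, (D,merge)→21430, (A,merge)→41580, (D,nl_idx)→133680, (D,nl)→240880 …(+1); best=4880 via (D,hash)
  {ACE}: card=6400; try (A,merge)→4120, (A,hash)→4240, (C,hash)→5680, (C,merge)→21880, (A,nl)→32880, (C,nl)→320880; best=4120 via (A,merge)
  {CDE}: card=12000; try (D,hash)→3440, (D,merge)→3670, (C,hash)→6980, (D,nl_idx)→14160, (D,nl)→24880, (C,merge)→41580 …(+1); best=3440 via (D,hash)
  {ABDE}: card=600000; try (D,hash)→13480, (A,hash)→21280, (D,merge)→116430, (B,hash)→125480, (A,merge)→229880, (D,nl_idx)→667080 …(+5); best=13480 via (D,hash)
  {ABCE}: card=32000; try (A,hash)→5640, (B,hash)→11120, (A,merge)→12240, (C,hash)→14280, (B,nl_idx)→74520, (B,merge)→94070 …(+4); best=5640 via (A,hash)
  {BCDE}: card=60000; try (D,hash)→4840, (D,merge)→11790, (B,hash)→16040, (C,hash)→21280, (D,nl_idx)→68040, (D,nl)→121640 …(+5); best=4840 via (D,hash)
  {ACDE}: card=480000; try (D,hash)→12920, (A,hash)→18640, (D,merge)→95070, (C,hash)→128080, (A,merge)→185240, (D,nl_idx)→535320 …(+4); best=12920 via (D,hash)
  {ABCDE}: card=2400000; try (D,hash)→40040, (A,hash)→68040, (B,hash)→493520, (D,merge)→518990, (C,hash)→616680, (A,merge)→1026640 …(+8); best=40040 via (D,hash)

cost=40040; order=C,E,B,A,D; methods=hash,hash,hash,hash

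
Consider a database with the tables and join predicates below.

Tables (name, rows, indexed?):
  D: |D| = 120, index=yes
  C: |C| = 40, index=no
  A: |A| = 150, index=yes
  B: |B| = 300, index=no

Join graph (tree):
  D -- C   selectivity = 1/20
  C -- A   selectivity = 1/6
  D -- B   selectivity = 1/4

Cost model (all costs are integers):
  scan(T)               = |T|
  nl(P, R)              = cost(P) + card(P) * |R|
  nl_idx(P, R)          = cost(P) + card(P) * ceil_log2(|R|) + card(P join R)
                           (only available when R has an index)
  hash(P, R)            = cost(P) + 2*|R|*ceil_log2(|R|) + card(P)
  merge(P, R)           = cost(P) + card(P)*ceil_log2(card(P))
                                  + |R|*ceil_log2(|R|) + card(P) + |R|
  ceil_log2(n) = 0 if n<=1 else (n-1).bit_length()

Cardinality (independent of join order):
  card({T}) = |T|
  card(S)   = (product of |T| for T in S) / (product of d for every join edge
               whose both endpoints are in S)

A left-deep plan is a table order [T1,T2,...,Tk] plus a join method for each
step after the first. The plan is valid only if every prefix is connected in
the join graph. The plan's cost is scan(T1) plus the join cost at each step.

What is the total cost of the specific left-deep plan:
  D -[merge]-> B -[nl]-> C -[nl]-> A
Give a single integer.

step 1: scan D: cost=120, card=120
step 2: join B via merge
    card(P join B) = 120*300/(4) = 9000
    cost = 120 + 120*7 + 300*9 + 120 + 300 = 4080
step 3: join C via nl
    card(P join C) = 9000*40/(20) = 18000
    cost = 4080 + 9000*40 = 364080
step 4: join A via nl
    card(P join A) = 18000*150/(6) = 450000
    cost = 364080 + 18000*150 = 3064080

3064080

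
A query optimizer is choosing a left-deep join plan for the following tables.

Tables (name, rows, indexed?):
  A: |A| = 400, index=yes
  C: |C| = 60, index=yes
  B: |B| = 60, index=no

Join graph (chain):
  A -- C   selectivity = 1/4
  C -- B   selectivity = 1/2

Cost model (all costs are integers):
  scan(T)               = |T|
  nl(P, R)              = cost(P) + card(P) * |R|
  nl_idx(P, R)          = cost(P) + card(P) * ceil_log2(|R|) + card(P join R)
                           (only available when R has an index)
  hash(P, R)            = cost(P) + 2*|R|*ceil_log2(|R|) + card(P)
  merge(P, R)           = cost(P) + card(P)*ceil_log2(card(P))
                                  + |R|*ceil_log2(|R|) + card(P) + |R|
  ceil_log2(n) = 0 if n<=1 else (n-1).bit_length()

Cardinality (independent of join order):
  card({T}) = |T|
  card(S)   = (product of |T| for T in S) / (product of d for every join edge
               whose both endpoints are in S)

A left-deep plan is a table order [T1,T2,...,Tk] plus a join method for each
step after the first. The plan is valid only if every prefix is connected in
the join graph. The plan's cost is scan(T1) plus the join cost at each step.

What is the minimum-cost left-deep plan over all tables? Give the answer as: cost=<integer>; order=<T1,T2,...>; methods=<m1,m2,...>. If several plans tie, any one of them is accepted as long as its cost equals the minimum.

Selinger DP (subsets sized 1..n):
  {A}: scan cost=400, card=400
  {C}: scan cost=60, card=60
  {B}: scan cost=60, card=60
  {AC}: card=6000; try (C,hash)→1520, (A,merge)→4480, (C,merge)→4820, (A,nl_idx)→6600, (A,hash)→7320, (C,nl_idx)→8800 …(+2); best=1520 via (C,hash)
  {BC}: card=1800; try (C,hash)→840, (B,hash)→840, (C,merge)→900, (B,merge)→900, (C,nl_idx)→2220, (C,nl)→3660 …(+1); best=840 via (C,hash)
  {ABC}: card=180000; try (B,hash)→8240, (A,hash)→9840, (A,merge)→26440, (B,merge)→85940, (A,nl_idx)→197040, (B,nl)→361520 …(+1); best=8240 via (B,hash)

cost=8240; order=A,C,B; methods=hash,hash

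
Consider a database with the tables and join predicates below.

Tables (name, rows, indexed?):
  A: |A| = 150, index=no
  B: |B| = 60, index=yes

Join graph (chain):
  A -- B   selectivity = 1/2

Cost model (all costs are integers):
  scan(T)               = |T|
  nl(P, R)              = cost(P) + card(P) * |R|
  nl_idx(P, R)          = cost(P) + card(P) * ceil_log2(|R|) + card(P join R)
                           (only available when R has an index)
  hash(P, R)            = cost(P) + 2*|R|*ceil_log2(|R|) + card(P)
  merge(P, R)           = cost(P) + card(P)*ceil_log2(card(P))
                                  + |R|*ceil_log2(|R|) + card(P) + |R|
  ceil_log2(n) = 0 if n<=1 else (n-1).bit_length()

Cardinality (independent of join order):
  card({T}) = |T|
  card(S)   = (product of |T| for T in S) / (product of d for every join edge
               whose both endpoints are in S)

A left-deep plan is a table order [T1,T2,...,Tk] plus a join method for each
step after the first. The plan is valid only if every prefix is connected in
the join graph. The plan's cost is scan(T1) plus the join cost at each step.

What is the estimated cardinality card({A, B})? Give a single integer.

4500

Tables in S: A(150), B(60)
Edges inside S: A-B(d=2)
numerator = 150 * 60 = 9000
denominator = 2 = 2
card(S) = 9000 / 2 = 4500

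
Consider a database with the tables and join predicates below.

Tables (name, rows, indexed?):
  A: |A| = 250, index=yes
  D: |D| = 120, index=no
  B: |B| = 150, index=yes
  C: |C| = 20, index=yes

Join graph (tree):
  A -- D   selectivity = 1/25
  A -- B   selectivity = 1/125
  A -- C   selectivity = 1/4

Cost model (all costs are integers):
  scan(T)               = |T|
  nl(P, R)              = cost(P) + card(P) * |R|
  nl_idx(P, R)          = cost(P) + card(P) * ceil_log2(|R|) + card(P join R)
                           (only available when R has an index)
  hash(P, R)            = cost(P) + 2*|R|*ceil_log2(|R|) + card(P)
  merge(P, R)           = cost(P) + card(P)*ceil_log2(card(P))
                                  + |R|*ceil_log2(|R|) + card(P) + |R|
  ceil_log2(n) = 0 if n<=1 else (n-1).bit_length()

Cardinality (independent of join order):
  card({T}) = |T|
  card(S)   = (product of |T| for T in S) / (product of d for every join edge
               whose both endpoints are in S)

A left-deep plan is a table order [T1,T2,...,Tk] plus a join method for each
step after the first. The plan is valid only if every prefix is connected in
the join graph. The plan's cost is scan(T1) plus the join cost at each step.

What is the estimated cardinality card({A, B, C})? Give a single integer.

1500

Tables in S: A(250), B(150), C(20)
Edges inside S: A-B(d=125), A-C(d=4)
numerator = 250 * 150 * 20 = 750000
denominator = 125 * 4 = 500
card(S) = 750000 / 500 = 1500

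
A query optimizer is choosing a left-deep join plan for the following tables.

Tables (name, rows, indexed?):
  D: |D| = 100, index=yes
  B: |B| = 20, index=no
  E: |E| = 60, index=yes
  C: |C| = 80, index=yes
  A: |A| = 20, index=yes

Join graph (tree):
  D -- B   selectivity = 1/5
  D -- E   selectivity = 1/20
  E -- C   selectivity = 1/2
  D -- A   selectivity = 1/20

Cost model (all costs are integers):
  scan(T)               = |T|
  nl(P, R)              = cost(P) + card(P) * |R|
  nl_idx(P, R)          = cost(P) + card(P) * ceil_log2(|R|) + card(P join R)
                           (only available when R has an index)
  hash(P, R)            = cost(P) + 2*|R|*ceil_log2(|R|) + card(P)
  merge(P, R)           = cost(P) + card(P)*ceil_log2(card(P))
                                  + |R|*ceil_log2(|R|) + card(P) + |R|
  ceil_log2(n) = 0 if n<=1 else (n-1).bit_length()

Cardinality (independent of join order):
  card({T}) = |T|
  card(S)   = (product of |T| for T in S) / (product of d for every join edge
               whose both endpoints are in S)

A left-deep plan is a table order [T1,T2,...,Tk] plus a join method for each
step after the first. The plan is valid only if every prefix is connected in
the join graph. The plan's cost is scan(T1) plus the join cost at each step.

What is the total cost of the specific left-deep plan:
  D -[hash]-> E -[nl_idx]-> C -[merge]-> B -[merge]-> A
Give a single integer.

1011260

step 1: scan D: cost=100, card=100
step 2: join E via hash
    card(P join E) = 100*60/(20) = 300
    cost = 100 + 2*60*6 + 100 = 920
step 3: join C via nl_idx
    card(P join C) = 300*80/(2) = 12000
    cost = 920 + 300*7 + 12000 = 15020
step 4: join B via merge
    card(P join B) = 12000*20/(5) = 48000
    cost = 15020 + 12000*14 + 20*5 + 12000 + 20 = 195140
step 5: join A via merge
    card(P join A) = 48000*20/(20) = 48000
    cost = 195140 + 48000*16 + 20*5 + 48000 + 20 = 1011260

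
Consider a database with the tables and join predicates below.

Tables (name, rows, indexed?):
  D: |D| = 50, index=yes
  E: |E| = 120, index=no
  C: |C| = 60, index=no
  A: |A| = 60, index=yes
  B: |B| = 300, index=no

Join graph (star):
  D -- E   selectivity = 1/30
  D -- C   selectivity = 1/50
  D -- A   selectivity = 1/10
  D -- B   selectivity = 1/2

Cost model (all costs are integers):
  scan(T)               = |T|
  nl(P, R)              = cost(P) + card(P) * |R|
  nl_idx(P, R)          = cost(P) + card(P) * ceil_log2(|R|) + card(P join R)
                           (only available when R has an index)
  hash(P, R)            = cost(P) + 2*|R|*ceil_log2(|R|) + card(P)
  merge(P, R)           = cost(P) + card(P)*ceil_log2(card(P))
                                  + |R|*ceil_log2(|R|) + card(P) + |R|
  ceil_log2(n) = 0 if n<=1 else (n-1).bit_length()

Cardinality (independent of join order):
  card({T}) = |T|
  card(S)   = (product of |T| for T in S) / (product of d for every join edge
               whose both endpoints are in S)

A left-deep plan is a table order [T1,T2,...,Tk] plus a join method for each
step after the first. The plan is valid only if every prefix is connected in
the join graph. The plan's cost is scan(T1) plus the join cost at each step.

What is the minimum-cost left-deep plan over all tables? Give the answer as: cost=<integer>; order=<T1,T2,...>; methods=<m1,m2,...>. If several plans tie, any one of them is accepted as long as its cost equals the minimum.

Selinger DP (subsets sized 1..n):
  {D}: scan cost=50, card=50
  {E}: scan cost=120, card=120
  {C}: scan cost=60, card=60
  {A}: scan cost=60, card=60
  {B}: scan cost=300, card=300
  {DE}: card=200; try (D,hash)→840, (D,nl_idx)→1040, (E,merge)→1360, (D,merge)→1430, (E,hash)→1780, (E,nl)→6050 …(+1); best=840 via (D,hash)
  {CD}: card=60; try (D,nl_idx)→480, (D,hash)→720, (C,hash)→820, (C,merge)→820, (D,merge)→830, (C,nl)→3050 …(+1); best=480 via (D,nl_idx)
  {AD}: card=300; try (A,nl_idx)→650, (D,hash)→720, (D,nl_idx)→720, (A,hash)→820, (A,merge)→820, (D,merge)→830 …(+2); best=650 via (A,nl_idx)
  {BD}: card=7500; try (D,hash)→1200, (B,merge)→3400, (D,merge)→3650, (B,hash)→5500, (D,nl_idx)→9600, (B,nl)→15050 …(+1); best=1200 via (D,hash)
  {CDE}: card=240; try (C,hash)→1760, (E,merge)→1860, (E,hash)→2220, (C,merge)→3060, (E,nl)→7680, (C,nl)→12840; best=1760 via (C,hash)
  {ADE}: card=1200; try (A,hash)→1760, (E,hash)→2630, (A,merge)→3060, (A,nl_idx)→3240, (E,merge)→4610, (A,nl)→12840 …(+1); best=1760 via (A,hash)
  {BDE}: card=30000; try (B,merge)→5640, (B,hash)→6440, (E,hash)→10380, (B,nl)→60840, (E,merge)→107160, (E,nl)→901200; best=5640 via (B,merge)
  {ACD}: card=360; try (A,nl_idx)→1200, (A,hash)→1260, (A,merge)→1320, (C,hash)→1670, (C,merge)→4070, (A,nl)→4080 …(+1); best=1200 via (A,nl_idx)
  {BCD}: card=9000; try (B,merge)→3900, (B,hash)→5940, (C,hash)→9420, (B,nl)→18480, (C,merge)→106620, (C,nl)→451200; best=3900 via (B,merge)
  {ABD}: card=45000; try (B,hash)→6350, (B,merge)→6650, (A,hash)→9420, (B,nl)→90650, (A,nl_idx)→91200, (A,merge)→106620 …(+1); best=6350 via (B,hash)
  {ACDE}: card=1440; try (A,hash)→2720, (E,hash)→3240, (C,hash)→3680, (A,merge)→4340, (A,nl_idx)→4640, (E,merge)→5760 …(+4); best=2720 via (A,hash)
  {BCDE}: card=36000; try (B,merge)→6920, (B,hash)→7400, (E,hash)→14580, (C,hash)→36360, (B,nl)→73760, (E,merge)→139860 …(+3); best=6920 via (B,merge)
  {ABDE}: card=180000; try (B,hash)→8360, (B,merge)→19160, (A,hash)→36360, (E,hash)→53030, (B,nl)→361760, (A,nl_idx)→365640 …(+4); best=8360 via (B,hash)
  {ABCD}: card=54000; try (B,hash)→6960, (B,merge)→7800, (A,hash)→13620, (C,hash)→52070, (B,nl)→109200, (A,nl_idx)→111900 …(+4); best=6960 via (B,hash)
  {ABCDE}: card=216000; try (B,hash)→9560, (B,merge)→23000, (A,hash)→43640, (E,hash)→62640, (C,hash)→189080, (B,nl)→434720 …(+7); best=9560 via (B,hash)

cost=9560; order=E,D,C,A,B; methods=hash,hash,hash,hash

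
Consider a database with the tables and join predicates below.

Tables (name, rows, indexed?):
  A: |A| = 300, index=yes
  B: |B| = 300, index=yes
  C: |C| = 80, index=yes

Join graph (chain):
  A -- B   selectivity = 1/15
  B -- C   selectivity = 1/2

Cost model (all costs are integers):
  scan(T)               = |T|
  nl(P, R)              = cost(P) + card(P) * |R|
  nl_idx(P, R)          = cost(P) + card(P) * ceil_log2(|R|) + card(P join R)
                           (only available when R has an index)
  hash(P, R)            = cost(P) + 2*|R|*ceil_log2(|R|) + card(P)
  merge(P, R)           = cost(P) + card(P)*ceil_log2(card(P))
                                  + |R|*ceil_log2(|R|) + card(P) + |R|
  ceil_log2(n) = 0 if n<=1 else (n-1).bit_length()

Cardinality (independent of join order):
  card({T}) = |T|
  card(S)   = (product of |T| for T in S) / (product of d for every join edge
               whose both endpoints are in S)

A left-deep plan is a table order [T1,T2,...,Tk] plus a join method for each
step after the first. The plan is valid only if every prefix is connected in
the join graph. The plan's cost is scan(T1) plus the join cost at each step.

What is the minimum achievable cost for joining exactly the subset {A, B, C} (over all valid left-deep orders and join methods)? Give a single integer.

Selinger DP over subsets of {A,B,C}:
  {A}: scan cost=300, card=300
  {B}: scan cost=300, card=300
  {C}: scan cost=80, card=80
  {AB}: card=6000; try (B,hash)→6000, (A,hash)→6000, (B,merge)→6300, (A,merge)→6300, (B,nl_idx)→9000, (A,nl_idx)→9000 …(+2); best=6000 via (B,hash)
  {BC}: card=12000; try (C,hash)→1720, (B,merge)→3720, (C,merge)→3940, (B,hash)→5560, (B,nl_idx)→12800, (C,nl_idx)→14400 …(+2); best=1720 via (C,hash)
  {ABC}: card=240000; try (C,hash)→13120, (A,hash)→19120, (C,merge)→90640, (A,merge)→184720, (C,nl_idx)→288000, (A,nl_idx)→349720 …(+2); best=13120 via (C,hash)

13120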